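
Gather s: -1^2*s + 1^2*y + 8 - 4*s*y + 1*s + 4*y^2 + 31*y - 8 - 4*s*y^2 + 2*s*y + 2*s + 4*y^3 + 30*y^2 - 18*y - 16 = s*(-4*y^2 - 2*y + 2) + 4*y^3 + 34*y^2 + 14*y - 16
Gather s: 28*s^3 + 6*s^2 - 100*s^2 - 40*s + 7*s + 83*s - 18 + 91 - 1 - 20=28*s^3 - 94*s^2 + 50*s + 52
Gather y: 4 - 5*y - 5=-5*y - 1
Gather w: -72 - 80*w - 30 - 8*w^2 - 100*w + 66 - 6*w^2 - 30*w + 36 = -14*w^2 - 210*w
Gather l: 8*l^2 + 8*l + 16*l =8*l^2 + 24*l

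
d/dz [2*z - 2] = 2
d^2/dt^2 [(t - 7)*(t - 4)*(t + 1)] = 6*t - 20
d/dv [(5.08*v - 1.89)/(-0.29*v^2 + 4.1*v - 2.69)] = (1.4732*v^2 - 1.0962*v - 5.9162)/(0.0841*v^4 - 2.378*v^3 + 18.3702*v^2 - 22.058*v + 7.2361)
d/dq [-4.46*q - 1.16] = -4.46000000000000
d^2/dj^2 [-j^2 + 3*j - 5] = -2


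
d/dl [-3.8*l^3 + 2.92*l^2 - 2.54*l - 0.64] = -11.4*l^2 + 5.84*l - 2.54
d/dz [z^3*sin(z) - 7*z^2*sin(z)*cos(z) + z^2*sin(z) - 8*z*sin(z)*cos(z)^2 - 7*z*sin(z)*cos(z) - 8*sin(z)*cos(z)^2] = z^3*cos(z) + 3*z^2*sin(z) + z^2*cos(z) - 7*z^2*cos(2*z) + 2*z*sin(z) - 7*sqrt(2)*z*sin(2*z + pi/4) - 2*z*cos(z) - 6*z*cos(3*z) + 6*sin(z) - 7*sin(2*z)/2 - 2*sin(3*z) - 8*sqrt(2)*sin(z + pi/4) + 6*cos(z) - 6*cos(3*z)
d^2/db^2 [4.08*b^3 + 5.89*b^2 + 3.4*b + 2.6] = 24.48*b + 11.78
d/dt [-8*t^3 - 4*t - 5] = -24*t^2 - 4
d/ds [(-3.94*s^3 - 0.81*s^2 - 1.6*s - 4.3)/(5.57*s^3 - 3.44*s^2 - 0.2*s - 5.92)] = (18.0653*s^4 + 19.4*s^3 + 136.4854*s^2 - 19.9936*s + 8.612)/(31.0249*s^6 - 38.3216*s^5 + 9.6056*s^4 - 64.5728*s^3 + 40.7696*s^2 + 2.368*s + 35.0464)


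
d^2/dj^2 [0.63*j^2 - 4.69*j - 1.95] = 1.26000000000000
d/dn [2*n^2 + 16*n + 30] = 4*n + 16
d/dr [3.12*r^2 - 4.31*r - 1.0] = 6.24*r - 4.31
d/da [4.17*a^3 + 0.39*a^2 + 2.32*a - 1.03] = 12.51*a^2 + 0.78*a + 2.32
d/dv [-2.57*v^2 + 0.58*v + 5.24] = 0.58 - 5.14*v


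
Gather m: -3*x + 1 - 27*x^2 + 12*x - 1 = -27*x^2 + 9*x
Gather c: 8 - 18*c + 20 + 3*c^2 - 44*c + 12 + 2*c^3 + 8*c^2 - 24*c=2*c^3 + 11*c^2 - 86*c + 40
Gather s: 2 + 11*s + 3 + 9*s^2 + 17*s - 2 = 9*s^2 + 28*s + 3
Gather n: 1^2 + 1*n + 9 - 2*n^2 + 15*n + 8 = -2*n^2 + 16*n + 18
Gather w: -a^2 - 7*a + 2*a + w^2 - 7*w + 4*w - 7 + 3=-a^2 - 5*a + w^2 - 3*w - 4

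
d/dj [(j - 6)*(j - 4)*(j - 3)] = 3*j^2 - 26*j + 54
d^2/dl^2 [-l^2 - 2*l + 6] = -2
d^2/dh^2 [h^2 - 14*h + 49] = 2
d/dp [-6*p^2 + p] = 1 - 12*p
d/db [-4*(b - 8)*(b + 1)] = 28 - 8*b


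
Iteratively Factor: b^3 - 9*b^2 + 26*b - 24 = (b - 4)*(b^2 - 5*b + 6) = (b - 4)*(b - 3)*(b - 2)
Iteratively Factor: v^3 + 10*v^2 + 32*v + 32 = (v + 4)*(v^2 + 6*v + 8) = (v + 4)^2*(v + 2)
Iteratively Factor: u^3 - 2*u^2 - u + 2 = (u - 2)*(u^2 - 1) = (u - 2)*(u + 1)*(u - 1)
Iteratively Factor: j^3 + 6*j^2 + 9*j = (j)*(j^2 + 6*j + 9) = j*(j + 3)*(j + 3)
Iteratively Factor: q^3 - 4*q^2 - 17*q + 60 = (q + 4)*(q^2 - 8*q + 15) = (q - 3)*(q + 4)*(q - 5)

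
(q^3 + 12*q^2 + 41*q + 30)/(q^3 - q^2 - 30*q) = (q^2 + 7*q + 6)/(q*(q - 6))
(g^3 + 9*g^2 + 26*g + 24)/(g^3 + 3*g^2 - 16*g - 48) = (g + 2)/(g - 4)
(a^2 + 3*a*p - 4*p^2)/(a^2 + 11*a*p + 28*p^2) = (a - p)/(a + 7*p)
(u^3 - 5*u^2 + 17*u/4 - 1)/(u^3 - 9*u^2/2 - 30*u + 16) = (u^2 - 9*u/2 + 2)/(u^2 - 4*u - 32)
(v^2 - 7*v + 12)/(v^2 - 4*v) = (v - 3)/v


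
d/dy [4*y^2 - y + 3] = 8*y - 1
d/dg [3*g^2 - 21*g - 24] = 6*g - 21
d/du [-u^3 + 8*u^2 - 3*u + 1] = -3*u^2 + 16*u - 3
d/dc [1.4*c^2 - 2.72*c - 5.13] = 2.8*c - 2.72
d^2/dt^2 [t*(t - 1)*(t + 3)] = 6*t + 4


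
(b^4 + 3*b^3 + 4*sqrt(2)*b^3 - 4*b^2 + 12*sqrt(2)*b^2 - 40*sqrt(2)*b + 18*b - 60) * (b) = b^5 + 3*b^4 + 4*sqrt(2)*b^4 - 4*b^3 + 12*sqrt(2)*b^3 - 40*sqrt(2)*b^2 + 18*b^2 - 60*b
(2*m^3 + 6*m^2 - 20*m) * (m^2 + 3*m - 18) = 2*m^5 + 12*m^4 - 38*m^3 - 168*m^2 + 360*m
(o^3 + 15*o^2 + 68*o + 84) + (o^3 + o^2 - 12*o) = 2*o^3 + 16*o^2 + 56*o + 84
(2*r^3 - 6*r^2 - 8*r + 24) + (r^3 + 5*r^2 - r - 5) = 3*r^3 - r^2 - 9*r + 19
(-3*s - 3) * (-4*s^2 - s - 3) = 12*s^3 + 15*s^2 + 12*s + 9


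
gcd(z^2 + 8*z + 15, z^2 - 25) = z + 5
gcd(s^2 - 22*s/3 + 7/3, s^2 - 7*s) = s - 7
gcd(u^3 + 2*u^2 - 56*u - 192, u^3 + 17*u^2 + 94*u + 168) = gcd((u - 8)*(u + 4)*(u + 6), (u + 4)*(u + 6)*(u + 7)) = u^2 + 10*u + 24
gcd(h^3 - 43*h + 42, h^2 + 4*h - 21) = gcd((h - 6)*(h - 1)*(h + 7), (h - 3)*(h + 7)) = h + 7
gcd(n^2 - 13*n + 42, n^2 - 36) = n - 6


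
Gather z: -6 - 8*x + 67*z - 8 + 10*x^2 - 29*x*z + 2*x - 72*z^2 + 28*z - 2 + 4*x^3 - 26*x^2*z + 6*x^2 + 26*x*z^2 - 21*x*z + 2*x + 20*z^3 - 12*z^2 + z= 4*x^3 + 16*x^2 - 4*x + 20*z^3 + z^2*(26*x - 84) + z*(-26*x^2 - 50*x + 96) - 16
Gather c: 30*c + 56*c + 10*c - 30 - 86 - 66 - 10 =96*c - 192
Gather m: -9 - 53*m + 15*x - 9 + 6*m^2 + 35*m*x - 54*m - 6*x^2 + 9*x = 6*m^2 + m*(35*x - 107) - 6*x^2 + 24*x - 18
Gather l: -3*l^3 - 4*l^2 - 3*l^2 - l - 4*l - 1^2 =-3*l^3 - 7*l^2 - 5*l - 1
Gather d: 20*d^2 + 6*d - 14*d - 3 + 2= 20*d^2 - 8*d - 1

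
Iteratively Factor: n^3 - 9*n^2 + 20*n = (n - 5)*(n^2 - 4*n) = n*(n - 5)*(n - 4)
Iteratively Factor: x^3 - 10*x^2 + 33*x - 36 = (x - 3)*(x^2 - 7*x + 12) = (x - 3)^2*(x - 4)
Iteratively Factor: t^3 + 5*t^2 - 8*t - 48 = (t - 3)*(t^2 + 8*t + 16) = (t - 3)*(t + 4)*(t + 4)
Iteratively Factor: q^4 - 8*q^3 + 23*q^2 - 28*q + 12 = (q - 2)*(q^3 - 6*q^2 + 11*q - 6) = (q - 2)*(q - 1)*(q^2 - 5*q + 6) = (q - 2)^2*(q - 1)*(q - 3)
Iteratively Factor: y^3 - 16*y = (y)*(y^2 - 16) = y*(y - 4)*(y + 4)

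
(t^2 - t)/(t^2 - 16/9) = 9*t*(t - 1)/(9*t^2 - 16)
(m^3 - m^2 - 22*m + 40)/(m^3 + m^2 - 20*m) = (m - 2)/m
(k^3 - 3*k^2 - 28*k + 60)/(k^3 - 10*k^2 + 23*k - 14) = (k^2 - k - 30)/(k^2 - 8*k + 7)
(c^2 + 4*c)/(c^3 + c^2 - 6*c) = (c + 4)/(c^2 + c - 6)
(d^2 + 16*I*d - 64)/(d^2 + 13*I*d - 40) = (d + 8*I)/(d + 5*I)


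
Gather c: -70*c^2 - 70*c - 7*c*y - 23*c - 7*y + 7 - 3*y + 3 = -70*c^2 + c*(-7*y - 93) - 10*y + 10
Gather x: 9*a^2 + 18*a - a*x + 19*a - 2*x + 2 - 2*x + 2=9*a^2 + 37*a + x*(-a - 4) + 4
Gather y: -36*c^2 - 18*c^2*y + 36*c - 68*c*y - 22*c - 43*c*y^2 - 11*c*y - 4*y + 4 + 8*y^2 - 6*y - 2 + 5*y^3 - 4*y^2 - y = -36*c^2 + 14*c + 5*y^3 + y^2*(4 - 43*c) + y*(-18*c^2 - 79*c - 11) + 2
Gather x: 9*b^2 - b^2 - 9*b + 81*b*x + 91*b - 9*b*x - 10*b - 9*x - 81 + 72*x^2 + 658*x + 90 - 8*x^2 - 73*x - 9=8*b^2 + 72*b + 64*x^2 + x*(72*b + 576)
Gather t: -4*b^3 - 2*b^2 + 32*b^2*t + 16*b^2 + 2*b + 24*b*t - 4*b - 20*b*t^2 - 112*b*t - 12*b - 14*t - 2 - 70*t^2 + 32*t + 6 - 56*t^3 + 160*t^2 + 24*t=-4*b^3 + 14*b^2 - 14*b - 56*t^3 + t^2*(90 - 20*b) + t*(32*b^2 - 88*b + 42) + 4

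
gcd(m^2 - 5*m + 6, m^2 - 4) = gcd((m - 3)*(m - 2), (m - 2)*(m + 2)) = m - 2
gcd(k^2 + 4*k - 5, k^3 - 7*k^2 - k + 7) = k - 1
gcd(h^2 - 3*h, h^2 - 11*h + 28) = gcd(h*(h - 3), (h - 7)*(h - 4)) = 1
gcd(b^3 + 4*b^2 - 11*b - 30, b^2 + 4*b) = 1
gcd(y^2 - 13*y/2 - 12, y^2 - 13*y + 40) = y - 8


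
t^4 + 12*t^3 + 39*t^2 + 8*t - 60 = (t - 1)*(t + 2)*(t + 5)*(t + 6)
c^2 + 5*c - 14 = (c - 2)*(c + 7)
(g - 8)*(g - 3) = g^2 - 11*g + 24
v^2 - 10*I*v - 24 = (v - 6*I)*(v - 4*I)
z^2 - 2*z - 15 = (z - 5)*(z + 3)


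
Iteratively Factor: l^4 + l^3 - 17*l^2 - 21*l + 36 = (l - 1)*(l^3 + 2*l^2 - 15*l - 36) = (l - 4)*(l - 1)*(l^2 + 6*l + 9) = (l - 4)*(l - 1)*(l + 3)*(l + 3)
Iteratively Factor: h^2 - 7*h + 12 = (h - 3)*(h - 4)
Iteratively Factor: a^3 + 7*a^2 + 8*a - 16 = (a + 4)*(a^2 + 3*a - 4) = (a - 1)*(a + 4)*(a + 4)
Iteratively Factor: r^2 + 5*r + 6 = (r + 2)*(r + 3)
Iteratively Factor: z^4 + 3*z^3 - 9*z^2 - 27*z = (z - 3)*(z^3 + 6*z^2 + 9*z) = (z - 3)*(z + 3)*(z^2 + 3*z) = (z - 3)*(z + 3)^2*(z)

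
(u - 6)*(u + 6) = u^2 - 36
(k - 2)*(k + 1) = k^2 - k - 2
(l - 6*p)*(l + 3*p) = l^2 - 3*l*p - 18*p^2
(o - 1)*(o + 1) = o^2 - 1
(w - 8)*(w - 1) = w^2 - 9*w + 8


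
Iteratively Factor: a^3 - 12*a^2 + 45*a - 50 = (a - 5)*(a^2 - 7*a + 10) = (a - 5)^2*(a - 2)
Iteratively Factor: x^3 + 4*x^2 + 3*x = (x + 1)*(x^2 + 3*x) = (x + 1)*(x + 3)*(x)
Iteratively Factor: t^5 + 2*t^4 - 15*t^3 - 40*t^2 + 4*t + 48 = (t + 3)*(t^4 - t^3 - 12*t^2 - 4*t + 16) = (t - 4)*(t + 3)*(t^3 + 3*t^2 - 4) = (t - 4)*(t - 1)*(t + 3)*(t^2 + 4*t + 4) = (t - 4)*(t - 1)*(t + 2)*(t + 3)*(t + 2)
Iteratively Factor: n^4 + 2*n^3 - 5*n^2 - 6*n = (n - 2)*(n^3 + 4*n^2 + 3*n) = (n - 2)*(n + 1)*(n^2 + 3*n) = (n - 2)*(n + 1)*(n + 3)*(n)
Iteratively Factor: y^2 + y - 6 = (y - 2)*(y + 3)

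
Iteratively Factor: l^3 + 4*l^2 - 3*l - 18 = (l - 2)*(l^2 + 6*l + 9) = (l - 2)*(l + 3)*(l + 3)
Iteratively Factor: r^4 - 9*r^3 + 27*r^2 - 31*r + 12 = (r - 1)*(r^3 - 8*r^2 + 19*r - 12) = (r - 3)*(r - 1)*(r^2 - 5*r + 4) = (r - 3)*(r - 1)^2*(r - 4)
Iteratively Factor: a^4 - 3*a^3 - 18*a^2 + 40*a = (a - 2)*(a^3 - a^2 - 20*a) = (a - 2)*(a + 4)*(a^2 - 5*a) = (a - 5)*(a - 2)*(a + 4)*(a)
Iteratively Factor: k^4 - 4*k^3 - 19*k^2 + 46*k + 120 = (k - 5)*(k^3 + k^2 - 14*k - 24) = (k - 5)*(k - 4)*(k^2 + 5*k + 6) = (k - 5)*(k - 4)*(k + 3)*(k + 2)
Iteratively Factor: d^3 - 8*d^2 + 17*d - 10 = (d - 1)*(d^2 - 7*d + 10) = (d - 2)*(d - 1)*(d - 5)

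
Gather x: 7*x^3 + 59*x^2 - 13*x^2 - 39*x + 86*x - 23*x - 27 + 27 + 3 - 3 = 7*x^3 + 46*x^2 + 24*x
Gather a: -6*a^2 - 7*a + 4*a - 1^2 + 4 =-6*a^2 - 3*a + 3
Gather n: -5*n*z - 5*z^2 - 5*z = -5*n*z - 5*z^2 - 5*z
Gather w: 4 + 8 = 12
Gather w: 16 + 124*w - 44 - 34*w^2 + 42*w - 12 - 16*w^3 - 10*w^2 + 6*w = -16*w^3 - 44*w^2 + 172*w - 40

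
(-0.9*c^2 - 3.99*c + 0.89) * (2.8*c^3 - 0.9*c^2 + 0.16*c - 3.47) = -2.52*c^5 - 10.362*c^4 + 5.939*c^3 + 1.6836*c^2 + 13.9877*c - 3.0883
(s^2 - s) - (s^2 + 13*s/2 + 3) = -15*s/2 - 3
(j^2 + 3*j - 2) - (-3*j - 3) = j^2 + 6*j + 1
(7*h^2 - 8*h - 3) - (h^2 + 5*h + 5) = 6*h^2 - 13*h - 8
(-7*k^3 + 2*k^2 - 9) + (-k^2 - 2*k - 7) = -7*k^3 + k^2 - 2*k - 16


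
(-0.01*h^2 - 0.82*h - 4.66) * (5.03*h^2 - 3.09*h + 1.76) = -0.0503*h^4 - 4.0937*h^3 - 20.9236*h^2 + 12.9562*h - 8.2016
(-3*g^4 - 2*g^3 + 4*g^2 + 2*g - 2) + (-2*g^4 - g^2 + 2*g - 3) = -5*g^4 - 2*g^3 + 3*g^2 + 4*g - 5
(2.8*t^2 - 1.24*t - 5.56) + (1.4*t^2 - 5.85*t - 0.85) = 4.2*t^2 - 7.09*t - 6.41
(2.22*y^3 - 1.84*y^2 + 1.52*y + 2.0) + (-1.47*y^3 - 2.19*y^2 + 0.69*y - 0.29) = 0.75*y^3 - 4.03*y^2 + 2.21*y + 1.71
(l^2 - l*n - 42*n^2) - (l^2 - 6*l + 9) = -l*n + 6*l - 42*n^2 - 9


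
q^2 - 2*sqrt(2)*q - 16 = (q - 4*sqrt(2))*(q + 2*sqrt(2))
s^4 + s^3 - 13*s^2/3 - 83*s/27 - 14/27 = (s - 2)*(s + 1/3)^2*(s + 7/3)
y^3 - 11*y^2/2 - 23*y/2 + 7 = (y - 7)*(y - 1/2)*(y + 2)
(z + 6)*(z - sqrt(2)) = z^2 - sqrt(2)*z + 6*z - 6*sqrt(2)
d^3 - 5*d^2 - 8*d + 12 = (d - 6)*(d - 1)*(d + 2)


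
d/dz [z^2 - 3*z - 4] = 2*z - 3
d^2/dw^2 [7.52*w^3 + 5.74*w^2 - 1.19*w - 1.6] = 45.12*w + 11.48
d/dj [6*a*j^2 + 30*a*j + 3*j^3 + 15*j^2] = 12*a*j + 30*a + 9*j^2 + 30*j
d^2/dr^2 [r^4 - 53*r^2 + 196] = 12*r^2 - 106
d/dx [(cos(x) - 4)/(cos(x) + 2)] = -6*sin(x)/(cos(x) + 2)^2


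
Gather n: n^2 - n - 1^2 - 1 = n^2 - n - 2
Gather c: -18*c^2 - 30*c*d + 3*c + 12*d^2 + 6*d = -18*c^2 + c*(3 - 30*d) + 12*d^2 + 6*d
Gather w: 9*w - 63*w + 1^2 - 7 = -54*w - 6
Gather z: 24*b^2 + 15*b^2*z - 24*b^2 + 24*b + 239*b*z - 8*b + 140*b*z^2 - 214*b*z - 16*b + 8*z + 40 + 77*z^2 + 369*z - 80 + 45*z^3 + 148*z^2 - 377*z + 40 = 45*z^3 + z^2*(140*b + 225) + z*(15*b^2 + 25*b)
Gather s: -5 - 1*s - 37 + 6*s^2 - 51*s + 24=6*s^2 - 52*s - 18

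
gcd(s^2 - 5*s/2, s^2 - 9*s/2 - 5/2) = 1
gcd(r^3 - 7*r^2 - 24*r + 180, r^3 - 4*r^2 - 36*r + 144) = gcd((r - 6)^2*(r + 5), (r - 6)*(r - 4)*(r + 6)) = r - 6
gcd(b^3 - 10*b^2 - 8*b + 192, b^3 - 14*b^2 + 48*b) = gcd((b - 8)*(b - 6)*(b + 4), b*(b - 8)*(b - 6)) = b^2 - 14*b + 48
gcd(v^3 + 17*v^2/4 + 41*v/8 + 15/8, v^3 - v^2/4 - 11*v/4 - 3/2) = v^2 + 7*v/4 + 3/4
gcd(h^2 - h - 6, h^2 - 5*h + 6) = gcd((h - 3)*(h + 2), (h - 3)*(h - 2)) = h - 3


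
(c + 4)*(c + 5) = c^2 + 9*c + 20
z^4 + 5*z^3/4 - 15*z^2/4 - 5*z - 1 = (z - 2)*(z + 1/4)*(z + 1)*(z + 2)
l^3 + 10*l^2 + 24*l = l*(l + 4)*(l + 6)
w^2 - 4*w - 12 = (w - 6)*(w + 2)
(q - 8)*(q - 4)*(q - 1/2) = q^3 - 25*q^2/2 + 38*q - 16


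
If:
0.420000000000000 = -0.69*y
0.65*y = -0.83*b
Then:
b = 0.48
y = -0.61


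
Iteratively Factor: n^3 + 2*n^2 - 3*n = (n + 3)*(n^2 - n) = n*(n + 3)*(n - 1)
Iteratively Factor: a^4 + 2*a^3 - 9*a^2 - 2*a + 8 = (a + 4)*(a^3 - 2*a^2 - a + 2) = (a - 2)*(a + 4)*(a^2 - 1) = (a - 2)*(a - 1)*(a + 4)*(a + 1)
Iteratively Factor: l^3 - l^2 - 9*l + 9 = (l - 3)*(l^2 + 2*l - 3) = (l - 3)*(l - 1)*(l + 3)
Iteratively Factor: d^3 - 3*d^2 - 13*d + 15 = (d + 3)*(d^2 - 6*d + 5) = (d - 5)*(d + 3)*(d - 1)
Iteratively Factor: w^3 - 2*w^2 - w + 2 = (w - 2)*(w^2 - 1) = (w - 2)*(w + 1)*(w - 1)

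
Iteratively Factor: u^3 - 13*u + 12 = (u - 3)*(u^2 + 3*u - 4) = (u - 3)*(u - 1)*(u + 4)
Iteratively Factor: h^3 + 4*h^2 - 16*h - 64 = (h + 4)*(h^2 - 16) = (h + 4)^2*(h - 4)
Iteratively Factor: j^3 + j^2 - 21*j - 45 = (j - 5)*(j^2 + 6*j + 9) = (j - 5)*(j + 3)*(j + 3)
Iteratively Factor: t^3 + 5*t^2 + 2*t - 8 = (t - 1)*(t^2 + 6*t + 8) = (t - 1)*(t + 4)*(t + 2)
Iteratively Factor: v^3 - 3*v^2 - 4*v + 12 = (v + 2)*(v^2 - 5*v + 6) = (v - 2)*(v + 2)*(v - 3)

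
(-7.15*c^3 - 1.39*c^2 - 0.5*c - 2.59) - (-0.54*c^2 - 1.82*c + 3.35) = -7.15*c^3 - 0.85*c^2 + 1.32*c - 5.94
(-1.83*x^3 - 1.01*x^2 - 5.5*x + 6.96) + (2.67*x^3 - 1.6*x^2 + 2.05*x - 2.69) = 0.84*x^3 - 2.61*x^2 - 3.45*x + 4.27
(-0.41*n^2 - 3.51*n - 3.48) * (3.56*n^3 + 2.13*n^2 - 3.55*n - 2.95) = -1.4596*n^5 - 13.3689*n^4 - 18.4096*n^3 + 6.2576*n^2 + 22.7085*n + 10.266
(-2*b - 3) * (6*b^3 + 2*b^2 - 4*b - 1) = -12*b^4 - 22*b^3 + 2*b^2 + 14*b + 3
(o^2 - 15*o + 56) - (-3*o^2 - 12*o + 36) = 4*o^2 - 3*o + 20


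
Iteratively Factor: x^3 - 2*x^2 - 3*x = (x)*(x^2 - 2*x - 3) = x*(x - 3)*(x + 1)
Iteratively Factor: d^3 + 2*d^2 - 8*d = (d + 4)*(d^2 - 2*d) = (d - 2)*(d + 4)*(d)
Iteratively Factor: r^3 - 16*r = (r)*(r^2 - 16) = r*(r - 4)*(r + 4)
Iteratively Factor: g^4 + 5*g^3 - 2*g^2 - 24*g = (g)*(g^3 + 5*g^2 - 2*g - 24) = g*(g + 4)*(g^2 + g - 6) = g*(g - 2)*(g + 4)*(g + 3)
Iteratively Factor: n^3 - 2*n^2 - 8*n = (n)*(n^2 - 2*n - 8) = n*(n + 2)*(n - 4)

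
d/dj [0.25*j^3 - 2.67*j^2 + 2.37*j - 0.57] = 0.75*j^2 - 5.34*j + 2.37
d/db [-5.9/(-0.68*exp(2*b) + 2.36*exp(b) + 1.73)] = (13.924 - 8.024*exp(b))*exp(b)/(-0.68*exp(2*b) + 2.36*exp(b) + 1.73)^2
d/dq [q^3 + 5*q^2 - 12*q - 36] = 3*q^2 + 10*q - 12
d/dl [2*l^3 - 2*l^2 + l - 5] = 6*l^2 - 4*l + 1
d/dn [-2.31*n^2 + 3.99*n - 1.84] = 3.99 - 4.62*n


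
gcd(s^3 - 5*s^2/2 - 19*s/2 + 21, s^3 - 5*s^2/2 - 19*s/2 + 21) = s^3 - 5*s^2/2 - 19*s/2 + 21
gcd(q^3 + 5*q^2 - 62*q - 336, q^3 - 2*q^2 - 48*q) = q^2 - 2*q - 48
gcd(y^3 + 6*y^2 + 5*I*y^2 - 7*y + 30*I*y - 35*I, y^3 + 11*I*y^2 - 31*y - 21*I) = 1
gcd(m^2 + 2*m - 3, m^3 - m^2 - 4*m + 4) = m - 1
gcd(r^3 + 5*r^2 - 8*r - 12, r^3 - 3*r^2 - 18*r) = 1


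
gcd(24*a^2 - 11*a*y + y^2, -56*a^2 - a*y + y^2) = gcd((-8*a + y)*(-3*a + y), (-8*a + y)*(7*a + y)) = -8*a + y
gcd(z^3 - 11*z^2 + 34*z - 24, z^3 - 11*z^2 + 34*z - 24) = z^3 - 11*z^2 + 34*z - 24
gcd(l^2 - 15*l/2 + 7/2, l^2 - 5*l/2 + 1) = l - 1/2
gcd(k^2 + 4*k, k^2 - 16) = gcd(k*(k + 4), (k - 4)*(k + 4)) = k + 4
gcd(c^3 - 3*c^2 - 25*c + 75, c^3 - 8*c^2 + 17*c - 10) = c - 5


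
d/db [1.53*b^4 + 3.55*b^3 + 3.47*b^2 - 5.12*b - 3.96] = 6.12*b^3 + 10.65*b^2 + 6.94*b - 5.12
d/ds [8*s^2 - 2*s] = 16*s - 2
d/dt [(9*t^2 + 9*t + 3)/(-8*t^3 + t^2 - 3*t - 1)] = 12*t*(6*t^3 + 12*t^2 + 3*t - 2)/(64*t^6 - 16*t^5 + 49*t^4 + 10*t^3 + 7*t^2 + 6*t + 1)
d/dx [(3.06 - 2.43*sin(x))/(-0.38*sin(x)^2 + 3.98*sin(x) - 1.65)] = (-0.9234*sin(x)^2 + 2.3256*sin(x) - 8.1693)*cos(x)/(0.1444*sin(x)^4 - 3.0248*sin(x)^3 + 17.0944*sin(x)^2 - 13.134*sin(x) + 2.7225)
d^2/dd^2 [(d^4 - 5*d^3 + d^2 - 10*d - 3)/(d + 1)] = 2*(3*d^4 + 3*d^3 - 9*d^2 - 15*d + 8)/(d^3 + 3*d^2 + 3*d + 1)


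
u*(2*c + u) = 2*c*u + u^2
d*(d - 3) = d^2 - 3*d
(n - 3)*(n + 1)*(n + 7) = n^3 + 5*n^2 - 17*n - 21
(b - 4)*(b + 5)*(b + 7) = b^3 + 8*b^2 - 13*b - 140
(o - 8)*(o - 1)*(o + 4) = o^3 - 5*o^2 - 28*o + 32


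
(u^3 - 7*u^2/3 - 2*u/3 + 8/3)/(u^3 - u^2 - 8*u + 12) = (u^2 - u/3 - 4/3)/(u^2 + u - 6)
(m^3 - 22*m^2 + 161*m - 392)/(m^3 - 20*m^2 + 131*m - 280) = (m - 7)/(m - 5)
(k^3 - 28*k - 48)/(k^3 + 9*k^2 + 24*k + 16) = (k^2 - 4*k - 12)/(k^2 + 5*k + 4)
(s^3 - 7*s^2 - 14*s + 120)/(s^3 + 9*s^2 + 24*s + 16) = (s^2 - 11*s + 30)/(s^2 + 5*s + 4)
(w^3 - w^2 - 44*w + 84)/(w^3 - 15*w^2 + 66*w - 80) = (w^2 + w - 42)/(w^2 - 13*w + 40)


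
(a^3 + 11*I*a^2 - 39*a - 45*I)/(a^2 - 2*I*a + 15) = (a^2 + 8*I*a - 15)/(a - 5*I)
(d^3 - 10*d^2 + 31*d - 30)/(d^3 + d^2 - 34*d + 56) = (d^2 - 8*d + 15)/(d^2 + 3*d - 28)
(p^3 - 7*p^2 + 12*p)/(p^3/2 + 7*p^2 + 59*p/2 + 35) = 2*p*(p^2 - 7*p + 12)/(p^3 + 14*p^2 + 59*p + 70)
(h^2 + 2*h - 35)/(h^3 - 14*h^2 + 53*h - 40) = (h + 7)/(h^2 - 9*h + 8)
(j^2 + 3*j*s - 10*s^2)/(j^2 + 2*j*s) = (j^2 + 3*j*s - 10*s^2)/(j*(j + 2*s))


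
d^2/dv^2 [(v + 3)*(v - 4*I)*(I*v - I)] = 6*I*v + 8 + 4*I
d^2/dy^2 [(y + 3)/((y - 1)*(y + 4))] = 2*(y^3 + 9*y^2 + 39*y + 51)/(y^6 + 9*y^5 + 15*y^4 - 45*y^3 - 60*y^2 + 144*y - 64)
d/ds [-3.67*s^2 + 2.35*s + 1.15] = 2.35 - 7.34*s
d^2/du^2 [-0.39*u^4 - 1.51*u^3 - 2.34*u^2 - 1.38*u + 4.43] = -4.68*u^2 - 9.06*u - 4.68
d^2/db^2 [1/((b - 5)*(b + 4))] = 2*((b - 5)^2 + (b - 5)*(b + 4) + (b + 4)^2)/((b - 5)^3*(b + 4)^3)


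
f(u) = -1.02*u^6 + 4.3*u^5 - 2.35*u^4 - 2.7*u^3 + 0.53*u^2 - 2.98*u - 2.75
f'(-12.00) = 1983736.94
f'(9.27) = -268349.60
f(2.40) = 25.33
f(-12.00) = -4159635.95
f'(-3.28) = 5049.96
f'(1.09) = -2.69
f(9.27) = -372396.76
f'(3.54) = -543.62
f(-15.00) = -14993445.05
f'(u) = -6.12*u^5 + 21.5*u^4 - 9.4*u^3 - 8.1*u^2 + 1.06*u - 2.98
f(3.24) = -2.31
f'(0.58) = -4.89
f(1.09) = -7.28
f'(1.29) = 2.41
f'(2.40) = 48.97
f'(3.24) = -220.13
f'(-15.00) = 5765696.12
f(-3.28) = -3066.55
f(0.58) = -4.85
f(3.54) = -112.34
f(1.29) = -7.36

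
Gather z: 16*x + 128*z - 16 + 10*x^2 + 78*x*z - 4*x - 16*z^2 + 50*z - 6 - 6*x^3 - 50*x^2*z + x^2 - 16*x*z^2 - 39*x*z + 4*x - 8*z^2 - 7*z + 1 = -6*x^3 + 11*x^2 + 16*x + z^2*(-16*x - 24) + z*(-50*x^2 + 39*x + 171) - 21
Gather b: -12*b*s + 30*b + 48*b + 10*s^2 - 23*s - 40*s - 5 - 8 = b*(78 - 12*s) + 10*s^2 - 63*s - 13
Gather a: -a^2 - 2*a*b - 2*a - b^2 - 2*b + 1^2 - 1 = -a^2 + a*(-2*b - 2) - b^2 - 2*b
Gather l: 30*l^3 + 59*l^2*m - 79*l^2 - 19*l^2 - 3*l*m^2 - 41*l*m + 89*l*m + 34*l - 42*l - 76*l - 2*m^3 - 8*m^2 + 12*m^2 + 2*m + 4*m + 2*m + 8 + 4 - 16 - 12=30*l^3 + l^2*(59*m - 98) + l*(-3*m^2 + 48*m - 84) - 2*m^3 + 4*m^2 + 8*m - 16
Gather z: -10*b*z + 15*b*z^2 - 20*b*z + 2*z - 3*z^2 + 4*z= z^2*(15*b - 3) + z*(6 - 30*b)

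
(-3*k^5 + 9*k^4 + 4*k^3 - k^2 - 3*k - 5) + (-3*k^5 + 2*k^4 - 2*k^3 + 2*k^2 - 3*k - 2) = -6*k^5 + 11*k^4 + 2*k^3 + k^2 - 6*k - 7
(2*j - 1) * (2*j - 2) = 4*j^2 - 6*j + 2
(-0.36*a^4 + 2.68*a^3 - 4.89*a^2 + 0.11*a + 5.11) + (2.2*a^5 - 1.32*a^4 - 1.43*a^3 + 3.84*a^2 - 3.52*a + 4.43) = 2.2*a^5 - 1.68*a^4 + 1.25*a^3 - 1.05*a^2 - 3.41*a + 9.54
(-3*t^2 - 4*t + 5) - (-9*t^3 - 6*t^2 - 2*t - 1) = 9*t^3 + 3*t^2 - 2*t + 6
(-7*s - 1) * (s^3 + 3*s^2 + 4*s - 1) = -7*s^4 - 22*s^3 - 31*s^2 + 3*s + 1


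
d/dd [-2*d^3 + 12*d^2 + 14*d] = -6*d^2 + 24*d + 14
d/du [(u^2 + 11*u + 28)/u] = 1 - 28/u^2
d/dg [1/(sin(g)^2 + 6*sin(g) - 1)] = -2*(sin(g) + 3)*cos(g)/(6*sin(g) - cos(g)^2)^2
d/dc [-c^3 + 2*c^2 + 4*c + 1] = -3*c^2 + 4*c + 4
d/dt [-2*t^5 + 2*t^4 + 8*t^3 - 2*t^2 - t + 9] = -10*t^4 + 8*t^3 + 24*t^2 - 4*t - 1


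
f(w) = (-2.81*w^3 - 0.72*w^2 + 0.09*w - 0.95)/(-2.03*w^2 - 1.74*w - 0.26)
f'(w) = (4.06*w + 1.74)*(-2.81*w^3 - 0.72*w^2 + 0.09*w - 0.95)/(-2.03*w^2 - 1.74*w - 0.26)^2 + (-8.43*w^2 - 1.44*w + 0.09)/(-2.03*w^2 - 1.74*w - 0.26)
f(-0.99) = -1.86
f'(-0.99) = 4.74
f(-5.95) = -9.15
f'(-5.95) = 1.37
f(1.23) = 1.31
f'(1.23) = 1.03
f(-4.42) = -7.05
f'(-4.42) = 1.36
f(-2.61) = -4.60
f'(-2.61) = 1.35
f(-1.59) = -3.19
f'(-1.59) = 1.48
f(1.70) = 1.84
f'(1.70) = 1.19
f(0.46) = 0.90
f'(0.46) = -0.59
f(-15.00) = -21.63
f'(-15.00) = 1.38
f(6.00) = 7.56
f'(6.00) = 1.37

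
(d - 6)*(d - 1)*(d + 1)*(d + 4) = d^4 - 2*d^3 - 25*d^2 + 2*d + 24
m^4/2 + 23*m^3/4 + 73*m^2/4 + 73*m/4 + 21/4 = (m/2 + 1/2)*(m + 1/2)*(m + 3)*(m + 7)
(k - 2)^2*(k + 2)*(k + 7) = k^4 + 5*k^3 - 18*k^2 - 20*k + 56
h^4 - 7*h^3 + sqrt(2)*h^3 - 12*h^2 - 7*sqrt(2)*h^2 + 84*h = h*(h - 7)*(h - 2*sqrt(2))*(h + 3*sqrt(2))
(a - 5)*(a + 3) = a^2 - 2*a - 15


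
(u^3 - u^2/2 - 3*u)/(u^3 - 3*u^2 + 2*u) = (u + 3/2)/(u - 1)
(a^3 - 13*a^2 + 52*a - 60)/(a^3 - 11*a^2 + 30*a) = (a - 2)/a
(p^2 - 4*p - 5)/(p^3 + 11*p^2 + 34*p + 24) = (p - 5)/(p^2 + 10*p + 24)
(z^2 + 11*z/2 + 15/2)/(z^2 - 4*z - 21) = (z + 5/2)/(z - 7)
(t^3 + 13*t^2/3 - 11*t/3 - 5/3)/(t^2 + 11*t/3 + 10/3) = (3*t^3 + 13*t^2 - 11*t - 5)/(3*t^2 + 11*t + 10)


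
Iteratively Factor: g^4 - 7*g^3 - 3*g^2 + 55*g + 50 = (g + 2)*(g^3 - 9*g^2 + 15*g + 25) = (g + 1)*(g + 2)*(g^2 - 10*g + 25) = (g - 5)*(g + 1)*(g + 2)*(g - 5)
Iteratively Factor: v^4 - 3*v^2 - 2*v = (v + 1)*(v^3 - v^2 - 2*v) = v*(v + 1)*(v^2 - v - 2) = v*(v - 2)*(v + 1)*(v + 1)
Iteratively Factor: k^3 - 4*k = (k)*(k^2 - 4) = k*(k - 2)*(k + 2)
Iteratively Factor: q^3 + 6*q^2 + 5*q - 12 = (q + 3)*(q^2 + 3*q - 4) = (q - 1)*(q + 3)*(q + 4)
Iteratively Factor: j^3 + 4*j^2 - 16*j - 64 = (j + 4)*(j^2 - 16) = (j + 4)^2*(j - 4)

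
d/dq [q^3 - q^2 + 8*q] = 3*q^2 - 2*q + 8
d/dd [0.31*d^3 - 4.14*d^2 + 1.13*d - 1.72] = 0.93*d^2 - 8.28*d + 1.13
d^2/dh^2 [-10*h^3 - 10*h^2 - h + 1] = -60*h - 20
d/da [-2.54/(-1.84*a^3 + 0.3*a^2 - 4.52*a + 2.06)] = (-14.0208*a^2 + 1.524*a - 11.4808)/(1.84*a^3 - 0.3*a^2 + 4.52*a - 2.06)^2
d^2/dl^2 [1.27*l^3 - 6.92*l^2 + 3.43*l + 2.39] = 7.62*l - 13.84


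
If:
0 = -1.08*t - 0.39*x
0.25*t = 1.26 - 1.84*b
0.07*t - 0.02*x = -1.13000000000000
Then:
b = 1.91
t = -9.01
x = 24.96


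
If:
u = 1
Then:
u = 1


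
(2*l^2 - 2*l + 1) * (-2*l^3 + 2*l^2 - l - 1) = -4*l^5 + 8*l^4 - 8*l^3 + 2*l^2 + l - 1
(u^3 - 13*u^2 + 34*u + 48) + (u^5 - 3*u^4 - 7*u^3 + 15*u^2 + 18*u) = u^5 - 3*u^4 - 6*u^3 + 2*u^2 + 52*u + 48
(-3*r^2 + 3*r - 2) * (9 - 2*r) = 6*r^3 - 33*r^2 + 31*r - 18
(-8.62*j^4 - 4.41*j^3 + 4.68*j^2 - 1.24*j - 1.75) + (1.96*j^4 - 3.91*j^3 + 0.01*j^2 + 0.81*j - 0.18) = -6.66*j^4 - 8.32*j^3 + 4.69*j^2 - 0.43*j - 1.93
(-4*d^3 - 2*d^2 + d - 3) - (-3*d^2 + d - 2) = -4*d^3 + d^2 - 1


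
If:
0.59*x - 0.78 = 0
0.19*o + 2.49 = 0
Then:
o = -13.11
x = 1.32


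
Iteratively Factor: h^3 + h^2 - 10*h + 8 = (h - 2)*(h^2 + 3*h - 4) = (h - 2)*(h - 1)*(h + 4)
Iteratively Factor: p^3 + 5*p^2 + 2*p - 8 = (p + 2)*(p^2 + 3*p - 4) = (p + 2)*(p + 4)*(p - 1)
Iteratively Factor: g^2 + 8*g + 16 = (g + 4)*(g + 4)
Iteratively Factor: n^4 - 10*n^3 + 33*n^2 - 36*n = (n - 3)*(n^3 - 7*n^2 + 12*n) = n*(n - 3)*(n^2 - 7*n + 12) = n*(n - 4)*(n - 3)*(n - 3)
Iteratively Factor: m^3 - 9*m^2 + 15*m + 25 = (m - 5)*(m^2 - 4*m - 5) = (m - 5)*(m + 1)*(m - 5)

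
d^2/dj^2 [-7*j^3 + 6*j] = -42*j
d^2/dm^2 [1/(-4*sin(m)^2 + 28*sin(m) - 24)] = (4*sin(m)^3 - 17*sin(m)^2 + 2*sin(m) + 86)/(4*(sin(m) - 6)^3*(sin(m) - 1)^2)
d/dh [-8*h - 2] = -8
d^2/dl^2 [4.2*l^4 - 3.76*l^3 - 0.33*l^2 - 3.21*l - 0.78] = 50.4*l^2 - 22.56*l - 0.66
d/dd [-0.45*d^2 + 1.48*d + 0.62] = 1.48 - 0.9*d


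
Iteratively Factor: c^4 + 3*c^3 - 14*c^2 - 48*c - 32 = (c + 4)*(c^3 - c^2 - 10*c - 8) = (c + 1)*(c + 4)*(c^2 - 2*c - 8) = (c - 4)*(c + 1)*(c + 4)*(c + 2)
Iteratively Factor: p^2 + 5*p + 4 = (p + 1)*(p + 4)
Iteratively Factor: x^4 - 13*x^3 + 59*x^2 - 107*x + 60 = (x - 4)*(x^3 - 9*x^2 + 23*x - 15) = (x - 5)*(x - 4)*(x^2 - 4*x + 3) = (x - 5)*(x - 4)*(x - 3)*(x - 1)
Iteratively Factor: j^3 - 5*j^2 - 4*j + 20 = (j + 2)*(j^2 - 7*j + 10) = (j - 2)*(j + 2)*(j - 5)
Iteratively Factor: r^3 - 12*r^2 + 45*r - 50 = (r - 5)*(r^2 - 7*r + 10) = (r - 5)^2*(r - 2)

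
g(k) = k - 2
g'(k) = 1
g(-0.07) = -2.07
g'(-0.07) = 1.00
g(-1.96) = -3.96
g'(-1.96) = 1.00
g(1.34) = -0.66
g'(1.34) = 1.00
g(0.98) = -1.02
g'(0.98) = 1.00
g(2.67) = 0.67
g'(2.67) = 1.00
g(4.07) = 2.07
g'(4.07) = 1.00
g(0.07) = -1.93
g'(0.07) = 1.00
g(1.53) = -0.47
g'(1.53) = 1.00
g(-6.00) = -8.00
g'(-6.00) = 1.00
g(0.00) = -2.00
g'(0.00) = 1.00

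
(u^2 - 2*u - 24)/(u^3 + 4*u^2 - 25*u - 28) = (u^2 - 2*u - 24)/(u^3 + 4*u^2 - 25*u - 28)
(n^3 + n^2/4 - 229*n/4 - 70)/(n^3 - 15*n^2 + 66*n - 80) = (4*n^2 + 33*n + 35)/(4*(n^2 - 7*n + 10))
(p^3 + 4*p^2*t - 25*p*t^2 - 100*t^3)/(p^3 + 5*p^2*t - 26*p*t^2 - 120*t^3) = (p + 5*t)/(p + 6*t)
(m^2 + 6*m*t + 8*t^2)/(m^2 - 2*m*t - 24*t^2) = (-m - 2*t)/(-m + 6*t)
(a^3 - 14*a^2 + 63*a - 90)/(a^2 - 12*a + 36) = (a^2 - 8*a + 15)/(a - 6)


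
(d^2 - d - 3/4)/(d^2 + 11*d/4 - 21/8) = 2*(4*d^2 - 4*d - 3)/(8*d^2 + 22*d - 21)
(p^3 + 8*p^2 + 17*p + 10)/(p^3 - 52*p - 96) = (p^2 + 6*p + 5)/(p^2 - 2*p - 48)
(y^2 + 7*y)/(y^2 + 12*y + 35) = y/(y + 5)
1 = 1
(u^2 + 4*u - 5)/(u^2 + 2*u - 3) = (u + 5)/(u + 3)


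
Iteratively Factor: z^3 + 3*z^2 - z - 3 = (z - 1)*(z^2 + 4*z + 3) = (z - 1)*(z + 1)*(z + 3)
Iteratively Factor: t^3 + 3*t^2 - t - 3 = (t - 1)*(t^2 + 4*t + 3) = (t - 1)*(t + 1)*(t + 3)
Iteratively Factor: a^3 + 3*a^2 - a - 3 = (a - 1)*(a^2 + 4*a + 3) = (a - 1)*(a + 3)*(a + 1)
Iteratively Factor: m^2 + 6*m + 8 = (m + 2)*(m + 4)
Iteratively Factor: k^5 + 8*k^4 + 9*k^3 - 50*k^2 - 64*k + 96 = (k + 4)*(k^4 + 4*k^3 - 7*k^2 - 22*k + 24) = (k - 2)*(k + 4)*(k^3 + 6*k^2 + 5*k - 12) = (k - 2)*(k + 3)*(k + 4)*(k^2 + 3*k - 4) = (k - 2)*(k - 1)*(k + 3)*(k + 4)*(k + 4)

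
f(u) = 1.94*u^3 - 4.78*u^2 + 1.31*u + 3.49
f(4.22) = 69.69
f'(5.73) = 137.62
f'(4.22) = 64.61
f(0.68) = 2.78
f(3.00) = 16.78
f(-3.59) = -152.58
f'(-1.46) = 27.67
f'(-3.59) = 110.64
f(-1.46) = -14.65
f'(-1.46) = 27.67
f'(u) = 5.82*u^2 - 9.56*u + 1.31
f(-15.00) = -7639.16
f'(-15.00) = 1454.21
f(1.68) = 1.40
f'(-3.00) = 82.37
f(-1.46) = -14.65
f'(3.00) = 25.01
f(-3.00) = -95.84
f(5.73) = 219.03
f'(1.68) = 1.68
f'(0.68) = -2.50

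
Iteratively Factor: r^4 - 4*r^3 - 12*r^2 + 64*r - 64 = (r - 2)*(r^3 - 2*r^2 - 16*r + 32) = (r - 4)*(r - 2)*(r^2 + 2*r - 8) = (r - 4)*(r - 2)*(r + 4)*(r - 2)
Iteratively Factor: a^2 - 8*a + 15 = (a - 3)*(a - 5)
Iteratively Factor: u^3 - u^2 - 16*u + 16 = (u - 4)*(u^2 + 3*u - 4) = (u - 4)*(u - 1)*(u + 4)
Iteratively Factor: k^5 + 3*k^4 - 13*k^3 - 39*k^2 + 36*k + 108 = (k + 3)*(k^4 - 13*k^2 + 36) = (k + 2)*(k + 3)*(k^3 - 2*k^2 - 9*k + 18) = (k + 2)*(k + 3)^2*(k^2 - 5*k + 6) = (k - 3)*(k + 2)*(k + 3)^2*(k - 2)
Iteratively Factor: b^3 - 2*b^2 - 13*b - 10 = (b + 2)*(b^2 - 4*b - 5) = (b + 1)*(b + 2)*(b - 5)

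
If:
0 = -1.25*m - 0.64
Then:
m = -0.51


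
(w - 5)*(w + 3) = w^2 - 2*w - 15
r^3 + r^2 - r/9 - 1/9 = (r - 1/3)*(r + 1/3)*(r + 1)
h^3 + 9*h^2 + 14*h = h*(h + 2)*(h + 7)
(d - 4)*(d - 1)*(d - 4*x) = d^3 - 4*d^2*x - 5*d^2 + 20*d*x + 4*d - 16*x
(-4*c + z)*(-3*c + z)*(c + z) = 12*c^3 + 5*c^2*z - 6*c*z^2 + z^3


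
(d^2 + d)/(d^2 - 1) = d/(d - 1)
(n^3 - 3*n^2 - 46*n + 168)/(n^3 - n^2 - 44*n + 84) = (n - 4)/(n - 2)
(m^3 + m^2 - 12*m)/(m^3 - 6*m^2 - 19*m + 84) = m/(m - 7)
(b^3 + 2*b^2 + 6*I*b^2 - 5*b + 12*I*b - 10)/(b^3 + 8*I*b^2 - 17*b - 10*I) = (b + 2)/(b + 2*I)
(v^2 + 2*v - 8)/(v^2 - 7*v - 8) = (-v^2 - 2*v + 8)/(-v^2 + 7*v + 8)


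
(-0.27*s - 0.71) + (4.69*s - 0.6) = 4.42*s - 1.31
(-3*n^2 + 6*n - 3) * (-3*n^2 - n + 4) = 9*n^4 - 15*n^3 - 9*n^2 + 27*n - 12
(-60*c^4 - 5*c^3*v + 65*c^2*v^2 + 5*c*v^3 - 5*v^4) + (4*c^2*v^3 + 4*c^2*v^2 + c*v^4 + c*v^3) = -60*c^4 - 5*c^3*v + 4*c^2*v^3 + 69*c^2*v^2 + c*v^4 + 6*c*v^3 - 5*v^4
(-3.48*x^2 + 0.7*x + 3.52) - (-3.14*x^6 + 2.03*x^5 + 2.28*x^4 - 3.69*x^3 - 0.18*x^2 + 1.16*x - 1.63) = 3.14*x^6 - 2.03*x^5 - 2.28*x^4 + 3.69*x^3 - 3.3*x^2 - 0.46*x + 5.15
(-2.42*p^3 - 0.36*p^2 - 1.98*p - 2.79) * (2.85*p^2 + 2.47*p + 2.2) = -6.897*p^5 - 7.0034*p^4 - 11.8562*p^3 - 13.6341*p^2 - 11.2473*p - 6.138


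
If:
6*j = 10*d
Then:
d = 3*j/5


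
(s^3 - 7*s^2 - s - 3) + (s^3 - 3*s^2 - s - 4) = 2*s^3 - 10*s^2 - 2*s - 7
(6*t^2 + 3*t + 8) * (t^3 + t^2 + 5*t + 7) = 6*t^5 + 9*t^4 + 41*t^3 + 65*t^2 + 61*t + 56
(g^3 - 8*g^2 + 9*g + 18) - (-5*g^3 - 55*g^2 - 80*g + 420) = 6*g^3 + 47*g^2 + 89*g - 402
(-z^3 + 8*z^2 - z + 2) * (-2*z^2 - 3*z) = 2*z^5 - 13*z^4 - 22*z^3 - z^2 - 6*z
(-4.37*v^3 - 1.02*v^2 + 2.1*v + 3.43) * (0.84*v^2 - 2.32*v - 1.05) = -3.6708*v^5 + 9.2816*v^4 + 8.7189*v^3 - 0.9198*v^2 - 10.1626*v - 3.6015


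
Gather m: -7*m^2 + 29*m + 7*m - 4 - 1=-7*m^2 + 36*m - 5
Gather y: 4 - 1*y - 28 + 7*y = 6*y - 24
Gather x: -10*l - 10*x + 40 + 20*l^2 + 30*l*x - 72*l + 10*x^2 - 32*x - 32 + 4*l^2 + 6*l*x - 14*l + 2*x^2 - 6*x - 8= 24*l^2 - 96*l + 12*x^2 + x*(36*l - 48)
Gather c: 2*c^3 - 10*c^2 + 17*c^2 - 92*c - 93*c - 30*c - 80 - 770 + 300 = 2*c^3 + 7*c^2 - 215*c - 550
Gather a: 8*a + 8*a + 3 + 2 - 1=16*a + 4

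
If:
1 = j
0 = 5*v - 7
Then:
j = 1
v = 7/5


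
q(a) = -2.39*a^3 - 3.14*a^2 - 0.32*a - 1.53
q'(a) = -7.17*a^2 - 6.28*a - 0.32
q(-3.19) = 45.12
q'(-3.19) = -53.25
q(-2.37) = 13.41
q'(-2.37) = -25.71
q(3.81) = -180.51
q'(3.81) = -128.33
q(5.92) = -609.33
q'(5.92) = -288.78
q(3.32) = -124.66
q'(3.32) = -100.20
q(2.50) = -59.30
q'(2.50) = -60.83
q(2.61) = -66.25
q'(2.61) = -65.55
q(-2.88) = 30.44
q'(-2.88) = -41.70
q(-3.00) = 35.70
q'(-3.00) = -46.01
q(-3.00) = 35.70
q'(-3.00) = -46.01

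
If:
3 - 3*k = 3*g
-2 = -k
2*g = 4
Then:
No Solution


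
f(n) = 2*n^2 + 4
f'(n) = 4*n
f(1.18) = 6.78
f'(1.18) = 4.72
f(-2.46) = 16.10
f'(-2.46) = -9.84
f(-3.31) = 25.91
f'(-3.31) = -13.24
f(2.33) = 14.86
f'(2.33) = 9.32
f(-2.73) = 18.91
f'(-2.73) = -10.92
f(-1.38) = 7.81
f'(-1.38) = -5.52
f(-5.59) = 66.50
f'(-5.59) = -22.36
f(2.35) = 15.04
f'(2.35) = 9.40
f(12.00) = 292.00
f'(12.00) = 48.00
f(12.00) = 292.00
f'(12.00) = 48.00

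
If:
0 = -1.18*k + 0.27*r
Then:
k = 0.228813559322034*r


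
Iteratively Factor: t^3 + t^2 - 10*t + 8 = (t - 2)*(t^2 + 3*t - 4) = (t - 2)*(t + 4)*(t - 1)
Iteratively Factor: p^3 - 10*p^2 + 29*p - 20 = (p - 1)*(p^2 - 9*p + 20) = (p - 4)*(p - 1)*(p - 5)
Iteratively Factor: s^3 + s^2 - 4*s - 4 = (s + 2)*(s^2 - s - 2) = (s + 1)*(s + 2)*(s - 2)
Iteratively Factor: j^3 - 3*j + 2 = (j + 2)*(j^2 - 2*j + 1) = (j - 1)*(j + 2)*(j - 1)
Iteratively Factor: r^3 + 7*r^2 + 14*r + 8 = (r + 1)*(r^2 + 6*r + 8) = (r + 1)*(r + 4)*(r + 2)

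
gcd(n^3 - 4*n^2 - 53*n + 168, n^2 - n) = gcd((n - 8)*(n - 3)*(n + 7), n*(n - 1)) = 1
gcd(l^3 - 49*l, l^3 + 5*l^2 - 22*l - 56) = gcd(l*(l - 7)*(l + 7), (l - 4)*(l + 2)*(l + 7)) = l + 7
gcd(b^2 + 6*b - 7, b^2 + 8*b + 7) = b + 7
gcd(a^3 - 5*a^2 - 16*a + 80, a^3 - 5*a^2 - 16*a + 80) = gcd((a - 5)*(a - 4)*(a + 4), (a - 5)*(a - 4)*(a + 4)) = a^3 - 5*a^2 - 16*a + 80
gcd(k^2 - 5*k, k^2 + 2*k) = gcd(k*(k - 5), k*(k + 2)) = k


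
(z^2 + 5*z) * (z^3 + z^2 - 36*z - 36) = z^5 + 6*z^4 - 31*z^3 - 216*z^2 - 180*z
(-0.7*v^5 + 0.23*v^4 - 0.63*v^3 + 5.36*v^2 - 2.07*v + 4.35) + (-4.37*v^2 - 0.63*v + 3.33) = -0.7*v^5 + 0.23*v^4 - 0.63*v^3 + 0.99*v^2 - 2.7*v + 7.68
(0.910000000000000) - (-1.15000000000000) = 2.06000000000000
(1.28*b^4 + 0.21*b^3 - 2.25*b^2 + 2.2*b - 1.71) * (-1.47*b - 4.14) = -1.8816*b^5 - 5.6079*b^4 + 2.4381*b^3 + 6.081*b^2 - 6.5943*b + 7.0794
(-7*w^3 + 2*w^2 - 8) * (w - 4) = -7*w^4 + 30*w^3 - 8*w^2 - 8*w + 32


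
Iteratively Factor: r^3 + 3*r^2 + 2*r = (r)*(r^2 + 3*r + 2) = r*(r + 1)*(r + 2)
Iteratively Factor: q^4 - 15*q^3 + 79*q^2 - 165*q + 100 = (q - 1)*(q^3 - 14*q^2 + 65*q - 100) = (q - 5)*(q - 1)*(q^2 - 9*q + 20) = (q - 5)^2*(q - 1)*(q - 4)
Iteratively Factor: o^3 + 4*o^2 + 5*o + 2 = (o + 2)*(o^2 + 2*o + 1) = (o + 1)*(o + 2)*(o + 1)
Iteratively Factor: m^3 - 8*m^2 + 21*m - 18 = (m - 3)*(m^2 - 5*m + 6) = (m - 3)^2*(m - 2)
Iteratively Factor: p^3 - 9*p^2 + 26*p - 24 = (p - 4)*(p^2 - 5*p + 6) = (p - 4)*(p - 2)*(p - 3)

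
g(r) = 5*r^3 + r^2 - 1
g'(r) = 15*r^2 + 2*r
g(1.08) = 6.46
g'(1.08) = 19.66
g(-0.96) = -4.50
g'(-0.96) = 11.90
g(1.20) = 9.08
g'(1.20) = 24.00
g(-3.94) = -291.29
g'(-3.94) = 224.97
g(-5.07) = -626.91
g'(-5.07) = 375.43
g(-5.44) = -776.35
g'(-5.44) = 433.02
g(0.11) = -0.98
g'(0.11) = 0.40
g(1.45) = 16.35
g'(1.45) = 34.44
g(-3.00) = -127.00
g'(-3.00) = 129.00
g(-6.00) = -1045.00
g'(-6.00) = 528.00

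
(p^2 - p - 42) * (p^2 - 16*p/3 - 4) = p^4 - 19*p^3/3 - 122*p^2/3 + 228*p + 168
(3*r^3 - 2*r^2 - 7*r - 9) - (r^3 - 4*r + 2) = 2*r^3 - 2*r^2 - 3*r - 11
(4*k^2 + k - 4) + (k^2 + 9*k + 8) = 5*k^2 + 10*k + 4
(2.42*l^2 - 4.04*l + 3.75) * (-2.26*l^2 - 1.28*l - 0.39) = -5.4692*l^4 + 6.0328*l^3 - 4.2476*l^2 - 3.2244*l - 1.4625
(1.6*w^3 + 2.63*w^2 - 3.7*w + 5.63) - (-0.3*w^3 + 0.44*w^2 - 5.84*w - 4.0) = 1.9*w^3 + 2.19*w^2 + 2.14*w + 9.63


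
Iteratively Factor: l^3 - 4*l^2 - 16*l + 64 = (l - 4)*(l^2 - 16) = (l - 4)*(l + 4)*(l - 4)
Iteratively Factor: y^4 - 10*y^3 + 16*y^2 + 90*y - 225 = (y - 3)*(y^3 - 7*y^2 - 5*y + 75) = (y - 5)*(y - 3)*(y^2 - 2*y - 15) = (y - 5)*(y - 3)*(y + 3)*(y - 5)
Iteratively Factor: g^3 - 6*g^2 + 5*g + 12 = (g + 1)*(g^2 - 7*g + 12) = (g - 3)*(g + 1)*(g - 4)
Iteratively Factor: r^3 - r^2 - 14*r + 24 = (r - 2)*(r^2 + r - 12) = (r - 2)*(r + 4)*(r - 3)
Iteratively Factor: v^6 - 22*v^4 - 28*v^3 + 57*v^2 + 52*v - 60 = (v + 2)*(v^5 - 2*v^4 - 18*v^3 + 8*v^2 + 41*v - 30) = (v - 1)*(v + 2)*(v^4 - v^3 - 19*v^2 - 11*v + 30) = (v - 1)*(v + 2)^2*(v^3 - 3*v^2 - 13*v + 15) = (v - 1)*(v + 2)^2*(v + 3)*(v^2 - 6*v + 5) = (v - 5)*(v - 1)*(v + 2)^2*(v + 3)*(v - 1)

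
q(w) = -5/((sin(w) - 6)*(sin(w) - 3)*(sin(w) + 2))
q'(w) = 5*cos(w)/((sin(w) - 6)*(sin(w) - 3)*(sin(w) + 2)^2) + 5*cos(w)/((sin(w) - 6)*(sin(w) - 3)^2*(sin(w) + 2)) + 5*cos(w)/((sin(w) - 6)^2*(sin(w) - 3)*(sin(w) + 2)) = 5*(3*sin(w) - 14)*sin(w)*cos(w)/((sin(w) - 6)^2*(sin(w) - 3)^2*(sin(w) + 2)^2)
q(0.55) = -0.15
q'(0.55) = -0.02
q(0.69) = -0.15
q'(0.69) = -0.03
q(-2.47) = -0.15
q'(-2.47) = -0.04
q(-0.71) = -0.15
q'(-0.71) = 0.04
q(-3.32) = -0.14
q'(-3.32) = 0.01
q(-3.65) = -0.15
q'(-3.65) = 0.02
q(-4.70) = -0.17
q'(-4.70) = 0.00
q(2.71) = -0.14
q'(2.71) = 0.02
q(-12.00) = -0.15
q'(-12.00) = -0.02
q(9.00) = -0.14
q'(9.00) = 0.02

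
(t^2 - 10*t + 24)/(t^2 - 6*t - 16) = (-t^2 + 10*t - 24)/(-t^2 + 6*t + 16)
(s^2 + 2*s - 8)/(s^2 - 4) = (s + 4)/(s + 2)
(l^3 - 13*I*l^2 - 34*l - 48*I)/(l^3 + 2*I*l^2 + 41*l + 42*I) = (l - 8*I)/(l + 7*I)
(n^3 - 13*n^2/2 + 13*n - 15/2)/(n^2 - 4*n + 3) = n - 5/2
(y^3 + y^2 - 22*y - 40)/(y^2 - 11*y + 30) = (y^2 + 6*y + 8)/(y - 6)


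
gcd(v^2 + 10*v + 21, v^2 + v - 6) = v + 3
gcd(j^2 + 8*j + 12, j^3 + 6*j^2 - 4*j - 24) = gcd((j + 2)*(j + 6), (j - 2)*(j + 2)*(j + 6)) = j^2 + 8*j + 12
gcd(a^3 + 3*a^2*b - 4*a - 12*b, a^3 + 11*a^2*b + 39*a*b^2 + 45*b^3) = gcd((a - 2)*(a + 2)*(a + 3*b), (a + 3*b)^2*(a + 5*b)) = a + 3*b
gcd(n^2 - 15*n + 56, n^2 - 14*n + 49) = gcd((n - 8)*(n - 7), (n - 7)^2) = n - 7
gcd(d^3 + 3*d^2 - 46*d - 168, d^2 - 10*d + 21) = d - 7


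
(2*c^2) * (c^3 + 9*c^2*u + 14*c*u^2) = 2*c^5 + 18*c^4*u + 28*c^3*u^2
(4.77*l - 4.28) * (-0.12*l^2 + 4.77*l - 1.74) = -0.5724*l^3 + 23.2665*l^2 - 28.7154*l + 7.4472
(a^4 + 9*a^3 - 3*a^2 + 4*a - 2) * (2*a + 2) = 2*a^5 + 20*a^4 + 12*a^3 + 2*a^2 + 4*a - 4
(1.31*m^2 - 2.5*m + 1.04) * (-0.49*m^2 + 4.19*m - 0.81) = -0.6419*m^4 + 6.7139*m^3 - 12.0457*m^2 + 6.3826*m - 0.8424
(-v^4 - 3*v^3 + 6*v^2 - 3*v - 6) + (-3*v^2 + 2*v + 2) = -v^4 - 3*v^3 + 3*v^2 - v - 4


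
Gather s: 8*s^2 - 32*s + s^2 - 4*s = 9*s^2 - 36*s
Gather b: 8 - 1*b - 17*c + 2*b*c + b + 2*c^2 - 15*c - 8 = 2*b*c + 2*c^2 - 32*c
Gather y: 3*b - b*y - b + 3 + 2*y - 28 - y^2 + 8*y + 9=2*b - y^2 + y*(10 - b) - 16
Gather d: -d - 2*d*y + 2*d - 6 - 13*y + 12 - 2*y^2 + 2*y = d*(1 - 2*y) - 2*y^2 - 11*y + 6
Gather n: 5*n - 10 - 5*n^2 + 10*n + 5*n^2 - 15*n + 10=0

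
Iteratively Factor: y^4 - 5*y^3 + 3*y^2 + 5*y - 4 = (y - 1)*(y^3 - 4*y^2 - y + 4) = (y - 1)^2*(y^2 - 3*y - 4) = (y - 1)^2*(y + 1)*(y - 4)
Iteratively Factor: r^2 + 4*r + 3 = (r + 1)*(r + 3)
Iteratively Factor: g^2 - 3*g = (g - 3)*(g)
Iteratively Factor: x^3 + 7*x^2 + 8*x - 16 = (x - 1)*(x^2 + 8*x + 16) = (x - 1)*(x + 4)*(x + 4)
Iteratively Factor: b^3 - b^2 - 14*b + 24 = (b - 3)*(b^2 + 2*b - 8) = (b - 3)*(b - 2)*(b + 4)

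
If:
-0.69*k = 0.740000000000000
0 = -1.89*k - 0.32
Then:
No Solution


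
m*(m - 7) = m^2 - 7*m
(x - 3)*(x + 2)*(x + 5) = x^3 + 4*x^2 - 11*x - 30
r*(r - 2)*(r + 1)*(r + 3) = r^4 + 2*r^3 - 5*r^2 - 6*r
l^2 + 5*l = l*(l + 5)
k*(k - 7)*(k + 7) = k^3 - 49*k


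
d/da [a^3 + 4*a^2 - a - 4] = 3*a^2 + 8*a - 1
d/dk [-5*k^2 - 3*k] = -10*k - 3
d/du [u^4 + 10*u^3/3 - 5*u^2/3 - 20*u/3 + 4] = 4*u^3 + 10*u^2 - 10*u/3 - 20/3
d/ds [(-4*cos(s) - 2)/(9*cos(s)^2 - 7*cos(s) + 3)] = 2*(-18*cos(s)^2 - 18*cos(s) + 13)*sin(s)/(9*sin(s)^2 + 7*cos(s) - 12)^2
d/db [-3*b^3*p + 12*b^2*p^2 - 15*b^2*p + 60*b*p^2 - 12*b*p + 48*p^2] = 3*p*(-3*b^2 + 8*b*p - 10*b + 20*p - 4)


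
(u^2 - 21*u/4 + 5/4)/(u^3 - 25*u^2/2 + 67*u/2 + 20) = (4*u - 1)/(2*(2*u^2 - 15*u - 8))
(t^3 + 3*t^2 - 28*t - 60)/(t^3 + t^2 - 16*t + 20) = (t^3 + 3*t^2 - 28*t - 60)/(t^3 + t^2 - 16*t + 20)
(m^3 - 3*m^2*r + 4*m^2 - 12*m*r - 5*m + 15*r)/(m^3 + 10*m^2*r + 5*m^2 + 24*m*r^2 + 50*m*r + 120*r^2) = (m^2 - 3*m*r - m + 3*r)/(m^2 + 10*m*r + 24*r^2)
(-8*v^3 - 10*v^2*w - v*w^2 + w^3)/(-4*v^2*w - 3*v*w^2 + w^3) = (2*v + w)/w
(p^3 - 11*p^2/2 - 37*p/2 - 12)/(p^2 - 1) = (p^2 - 13*p/2 - 12)/(p - 1)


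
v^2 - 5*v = v*(v - 5)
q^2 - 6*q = q*(q - 6)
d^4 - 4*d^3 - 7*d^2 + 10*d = d*(d - 5)*(d - 1)*(d + 2)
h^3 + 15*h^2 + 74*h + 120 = (h + 4)*(h + 5)*(h + 6)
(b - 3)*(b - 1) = b^2 - 4*b + 3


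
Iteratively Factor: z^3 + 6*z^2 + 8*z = (z + 4)*(z^2 + 2*z) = z*(z + 4)*(z + 2)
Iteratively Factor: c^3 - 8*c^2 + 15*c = (c - 3)*(c^2 - 5*c) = c*(c - 3)*(c - 5)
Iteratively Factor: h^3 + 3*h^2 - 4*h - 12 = (h - 2)*(h^2 + 5*h + 6) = (h - 2)*(h + 2)*(h + 3)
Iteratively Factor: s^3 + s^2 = (s + 1)*(s^2) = s*(s + 1)*(s)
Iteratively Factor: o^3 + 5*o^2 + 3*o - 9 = (o + 3)*(o^2 + 2*o - 3) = (o - 1)*(o + 3)*(o + 3)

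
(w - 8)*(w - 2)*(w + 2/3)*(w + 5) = w^4 - 13*w^3/3 - 112*w^2/3 + 172*w/3 + 160/3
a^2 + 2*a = a*(a + 2)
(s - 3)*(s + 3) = s^2 - 9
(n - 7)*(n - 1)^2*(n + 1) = n^4 - 8*n^3 + 6*n^2 + 8*n - 7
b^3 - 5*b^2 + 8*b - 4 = (b - 2)^2*(b - 1)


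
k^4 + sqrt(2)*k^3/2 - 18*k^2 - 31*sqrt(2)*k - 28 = (k - 7*sqrt(2)/2)*(k + sqrt(2))^2*(k + 2*sqrt(2))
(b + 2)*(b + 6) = b^2 + 8*b + 12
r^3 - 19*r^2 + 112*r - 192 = (r - 8)^2*(r - 3)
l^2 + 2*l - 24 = (l - 4)*(l + 6)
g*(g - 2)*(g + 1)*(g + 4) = g^4 + 3*g^3 - 6*g^2 - 8*g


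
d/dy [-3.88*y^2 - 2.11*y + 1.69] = -7.76*y - 2.11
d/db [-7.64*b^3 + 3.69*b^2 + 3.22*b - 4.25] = -22.92*b^2 + 7.38*b + 3.22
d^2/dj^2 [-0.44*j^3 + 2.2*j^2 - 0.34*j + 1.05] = 4.4 - 2.64*j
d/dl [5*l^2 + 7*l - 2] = 10*l + 7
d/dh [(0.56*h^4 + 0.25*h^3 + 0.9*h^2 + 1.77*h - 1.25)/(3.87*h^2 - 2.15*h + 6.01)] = (4.3344*h^5 - 2.6445*h^4 + 12.3874*h^3 - 4.2774*h^2 + 20.493*h + 7.9502)/(14.9769*h^4 - 16.641*h^3 + 51.1399*h^2 - 25.843*h + 36.1201)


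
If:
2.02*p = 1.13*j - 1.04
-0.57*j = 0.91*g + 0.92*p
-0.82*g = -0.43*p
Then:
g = -0.11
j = 0.53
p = -0.22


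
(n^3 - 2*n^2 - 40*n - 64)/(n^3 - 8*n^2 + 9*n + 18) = (n^3 - 2*n^2 - 40*n - 64)/(n^3 - 8*n^2 + 9*n + 18)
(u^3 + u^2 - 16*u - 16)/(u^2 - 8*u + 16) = (u^2 + 5*u + 4)/(u - 4)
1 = 1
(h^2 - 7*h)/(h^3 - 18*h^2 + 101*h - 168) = h/(h^2 - 11*h + 24)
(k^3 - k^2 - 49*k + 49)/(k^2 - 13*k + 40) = (k^3 - k^2 - 49*k + 49)/(k^2 - 13*k + 40)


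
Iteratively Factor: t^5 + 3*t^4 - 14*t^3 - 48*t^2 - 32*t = (t)*(t^4 + 3*t^3 - 14*t^2 - 48*t - 32) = t*(t + 1)*(t^3 + 2*t^2 - 16*t - 32) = t*(t + 1)*(t + 2)*(t^2 - 16) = t*(t + 1)*(t + 2)*(t + 4)*(t - 4)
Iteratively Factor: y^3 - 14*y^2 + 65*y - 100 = (y - 4)*(y^2 - 10*y + 25) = (y - 5)*(y - 4)*(y - 5)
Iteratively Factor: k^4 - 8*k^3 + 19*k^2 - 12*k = (k)*(k^3 - 8*k^2 + 19*k - 12) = k*(k - 3)*(k^2 - 5*k + 4) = k*(k - 3)*(k - 1)*(k - 4)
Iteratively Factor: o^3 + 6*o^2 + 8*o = (o)*(o^2 + 6*o + 8) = o*(o + 4)*(o + 2)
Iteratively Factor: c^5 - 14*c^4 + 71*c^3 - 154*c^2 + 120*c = (c - 4)*(c^4 - 10*c^3 + 31*c^2 - 30*c) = (c - 4)*(c - 3)*(c^3 - 7*c^2 + 10*c) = (c - 5)*(c - 4)*(c - 3)*(c^2 - 2*c) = c*(c - 5)*(c - 4)*(c - 3)*(c - 2)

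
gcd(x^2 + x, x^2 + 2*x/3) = x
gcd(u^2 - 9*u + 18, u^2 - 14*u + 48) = u - 6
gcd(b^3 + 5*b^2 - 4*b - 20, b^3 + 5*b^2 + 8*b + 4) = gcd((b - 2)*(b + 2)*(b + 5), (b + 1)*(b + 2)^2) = b + 2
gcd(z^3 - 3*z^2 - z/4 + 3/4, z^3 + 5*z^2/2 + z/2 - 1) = z - 1/2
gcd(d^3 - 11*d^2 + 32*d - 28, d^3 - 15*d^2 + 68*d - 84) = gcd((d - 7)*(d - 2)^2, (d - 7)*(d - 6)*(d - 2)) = d^2 - 9*d + 14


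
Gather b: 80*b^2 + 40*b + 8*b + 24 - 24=80*b^2 + 48*b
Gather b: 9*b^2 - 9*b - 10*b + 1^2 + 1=9*b^2 - 19*b + 2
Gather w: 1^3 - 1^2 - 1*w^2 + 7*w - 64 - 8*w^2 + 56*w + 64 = -9*w^2 + 63*w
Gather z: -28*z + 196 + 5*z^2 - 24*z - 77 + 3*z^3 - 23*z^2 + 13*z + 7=3*z^3 - 18*z^2 - 39*z + 126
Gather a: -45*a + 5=5 - 45*a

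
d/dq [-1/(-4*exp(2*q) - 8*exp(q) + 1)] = -8*(exp(q) + 1)*exp(q)/(4*exp(2*q) + 8*exp(q) - 1)^2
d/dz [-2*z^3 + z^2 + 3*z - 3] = -6*z^2 + 2*z + 3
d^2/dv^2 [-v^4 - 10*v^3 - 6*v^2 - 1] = -12*v^2 - 60*v - 12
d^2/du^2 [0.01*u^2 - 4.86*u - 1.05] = 0.0200000000000000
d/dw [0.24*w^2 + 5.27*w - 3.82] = 0.48*w + 5.27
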